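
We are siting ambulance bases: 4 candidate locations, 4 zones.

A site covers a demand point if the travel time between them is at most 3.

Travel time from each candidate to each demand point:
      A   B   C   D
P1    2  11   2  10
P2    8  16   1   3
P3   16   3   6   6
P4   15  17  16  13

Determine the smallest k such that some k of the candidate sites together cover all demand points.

Coverage sets (demand points within 3 of each site):
  P1: {A, C}
  P2: {C, D}
  P3: {B}
  P4: {}
No 2 sites suffice: every size-2 union leaves at least one demand point uncovered.
But {P1, P2, P3} covers everything, so the minimum is 3.

3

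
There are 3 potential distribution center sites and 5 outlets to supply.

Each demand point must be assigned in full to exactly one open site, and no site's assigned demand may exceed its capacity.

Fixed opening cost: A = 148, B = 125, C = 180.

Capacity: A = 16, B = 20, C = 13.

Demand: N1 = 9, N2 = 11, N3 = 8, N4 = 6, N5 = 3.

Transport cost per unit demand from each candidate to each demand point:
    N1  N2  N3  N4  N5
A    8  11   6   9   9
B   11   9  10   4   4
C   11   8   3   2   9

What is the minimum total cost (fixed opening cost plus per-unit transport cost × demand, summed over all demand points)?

Open {A, B, C}; cheapest assignment that respects the capacities:
  A (cap 16, load 9): N1 — cost 9×8 = 72
  B (cap 20, load 20): N2, N4, N5 — cost 11×9 + 6×4 + 3×4 = 135
  C (cap 13, load 8): N3 — cost 8×3 = 24
  Shipping 231, fixed 453 → total 684.
  Any other capacity-feasible assignment to {A, B, C} ships for at least 231.
Total demand is 37 and no other set of sites has combined capacity ≥ 37, so {A, B, C} is the only feasible choice of open sites. Minimum: 684.

684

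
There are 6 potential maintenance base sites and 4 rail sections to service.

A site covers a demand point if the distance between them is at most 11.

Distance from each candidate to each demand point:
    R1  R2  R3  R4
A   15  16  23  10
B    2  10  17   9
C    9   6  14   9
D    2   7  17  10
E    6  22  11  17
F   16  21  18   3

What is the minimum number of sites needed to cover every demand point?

Coverage sets (demand points within 11 of each site):
  A: {R4}
  B: {R1, R2, R4}
  C: {R1, R2, R4}
  D: {R1, R2, R4}
  E: {R1, R3}
  F: {R4}
No single site covers all 4 demand points.
But {B, E} covers everything, so the minimum is 2.

2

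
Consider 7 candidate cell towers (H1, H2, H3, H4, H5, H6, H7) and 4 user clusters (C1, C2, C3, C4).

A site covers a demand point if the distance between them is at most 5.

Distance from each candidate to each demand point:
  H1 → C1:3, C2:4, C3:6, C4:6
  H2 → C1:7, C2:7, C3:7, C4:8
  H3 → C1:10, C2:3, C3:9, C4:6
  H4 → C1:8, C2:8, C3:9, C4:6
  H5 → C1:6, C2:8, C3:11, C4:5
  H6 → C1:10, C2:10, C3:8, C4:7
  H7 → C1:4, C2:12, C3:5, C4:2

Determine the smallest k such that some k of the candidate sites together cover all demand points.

Coverage sets (demand points within 5 of each site):
  H1: {C1, C2}
  H2: {}
  H3: {C2}
  H4: {}
  H5: {C4}
  H6: {}
  H7: {C1, C3, C4}
No single site covers all 4 demand points.
But {H1, H7} covers everything, so the minimum is 2.

2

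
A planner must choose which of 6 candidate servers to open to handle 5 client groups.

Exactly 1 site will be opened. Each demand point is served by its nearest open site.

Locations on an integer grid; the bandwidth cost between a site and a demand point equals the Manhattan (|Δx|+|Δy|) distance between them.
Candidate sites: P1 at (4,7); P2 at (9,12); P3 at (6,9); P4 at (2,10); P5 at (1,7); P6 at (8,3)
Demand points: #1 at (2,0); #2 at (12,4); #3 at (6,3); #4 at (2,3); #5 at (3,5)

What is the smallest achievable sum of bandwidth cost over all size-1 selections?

29

Open {P6}.
  #1→P6 9, #2→P6 5, #3→P6 2, #4→P6 6, #5→P6 7  ⇒ total 29.
Compare {P1}: total 35.
Compare {P5}: total 40.
No size-1 selection does better; minimum is 29.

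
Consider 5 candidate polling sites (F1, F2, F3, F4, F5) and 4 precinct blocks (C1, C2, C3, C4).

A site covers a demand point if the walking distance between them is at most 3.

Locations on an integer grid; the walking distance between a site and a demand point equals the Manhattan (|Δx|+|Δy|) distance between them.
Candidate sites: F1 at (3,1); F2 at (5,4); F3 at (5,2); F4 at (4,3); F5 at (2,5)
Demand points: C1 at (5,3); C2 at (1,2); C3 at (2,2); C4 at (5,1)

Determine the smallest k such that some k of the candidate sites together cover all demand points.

Coverage sets (demand points within 3 of each site):
  F1: {C2, C3, C4}
  F2: {C1, C4}
  F3: {C1, C3, C4}
  F4: {C1, C3, C4}
  F5: {C3}
No single site covers all 4 demand points.
But {F1, F2} covers everything, so the minimum is 2.

2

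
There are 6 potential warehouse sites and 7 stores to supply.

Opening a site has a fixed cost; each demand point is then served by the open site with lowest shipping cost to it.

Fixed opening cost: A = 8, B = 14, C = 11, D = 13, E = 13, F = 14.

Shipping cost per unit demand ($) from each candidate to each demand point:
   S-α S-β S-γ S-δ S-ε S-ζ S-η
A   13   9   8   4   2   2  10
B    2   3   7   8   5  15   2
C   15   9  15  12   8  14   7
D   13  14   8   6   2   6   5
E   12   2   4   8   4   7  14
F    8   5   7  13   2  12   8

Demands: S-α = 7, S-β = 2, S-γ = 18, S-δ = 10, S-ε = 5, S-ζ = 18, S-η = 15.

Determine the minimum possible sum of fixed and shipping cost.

Open {A, B, E}: assign each demand point to its cheapest open site.
  S-α→B 7×2=14, S-β→E 2×2=4, S-γ→E 18×4=72, S-δ→A 10×4=40, S-ε→A 5×2=10, S-ζ→A 18×2=36, S-η→B 15×2=30
  shipping cost 206, fixed 35 → total 241.
Compare {A, B, C, E}: shipping cost 206 + fixed 46 = 252.
Compare {A, B, D, E}: shipping cost 206 + fixed 48 = 254.
Compare {A, B, E, F}: shipping cost 206 + fixed 49 = 255.
All other subsets cost ≥ 252. Minimum total cost: 241.

241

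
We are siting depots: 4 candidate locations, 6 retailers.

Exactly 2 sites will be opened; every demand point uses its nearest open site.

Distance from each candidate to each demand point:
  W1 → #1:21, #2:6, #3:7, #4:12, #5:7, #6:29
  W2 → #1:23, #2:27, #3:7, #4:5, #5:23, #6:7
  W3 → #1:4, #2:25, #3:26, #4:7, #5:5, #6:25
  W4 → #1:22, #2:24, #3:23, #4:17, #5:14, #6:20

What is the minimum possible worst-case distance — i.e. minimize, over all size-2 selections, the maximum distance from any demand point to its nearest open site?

Open {W1, W2}.
  Farthest demand point is #1 at distance 21 (to W1); all others are ≤ 21.
With {W1, W4} the worst case is 21.
With {W2, W4} the worst case is 24.
No size-2 selection achieves below 21.

21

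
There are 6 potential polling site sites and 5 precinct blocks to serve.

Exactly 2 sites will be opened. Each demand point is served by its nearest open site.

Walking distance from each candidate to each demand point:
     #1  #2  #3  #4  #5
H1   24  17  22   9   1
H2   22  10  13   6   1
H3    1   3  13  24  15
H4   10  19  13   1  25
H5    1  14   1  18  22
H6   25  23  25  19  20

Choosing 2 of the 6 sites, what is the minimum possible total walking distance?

Open {H2, H5}.
  #1→H5 1, #2→H2 10, #3→H5 1, #4→H2 6, #5→H2 1  ⇒ total 19.
Compare {H2, H3}: total 24.
Compare {H1, H5}: total 26.
No size-2 selection does better; minimum is 19.

19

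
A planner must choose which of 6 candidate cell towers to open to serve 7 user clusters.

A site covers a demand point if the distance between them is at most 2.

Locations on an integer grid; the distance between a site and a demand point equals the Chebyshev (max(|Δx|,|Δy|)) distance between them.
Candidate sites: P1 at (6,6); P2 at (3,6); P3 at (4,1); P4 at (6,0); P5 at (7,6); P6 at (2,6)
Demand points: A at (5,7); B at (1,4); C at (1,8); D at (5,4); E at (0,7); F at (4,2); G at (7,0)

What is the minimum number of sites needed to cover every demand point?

Coverage sets (demand points within 2 of each site):
  P1: {A, D}
  P2: {A, B, C, D}
  P3: {F}
  P4: {F, G}
  P5: {A, D}
  P6: {B, C, E}
No 2 sites suffice: every size-2 union leaves at least one demand point uncovered.
But {P1, P4, P6} covers everything, so the minimum is 3.

3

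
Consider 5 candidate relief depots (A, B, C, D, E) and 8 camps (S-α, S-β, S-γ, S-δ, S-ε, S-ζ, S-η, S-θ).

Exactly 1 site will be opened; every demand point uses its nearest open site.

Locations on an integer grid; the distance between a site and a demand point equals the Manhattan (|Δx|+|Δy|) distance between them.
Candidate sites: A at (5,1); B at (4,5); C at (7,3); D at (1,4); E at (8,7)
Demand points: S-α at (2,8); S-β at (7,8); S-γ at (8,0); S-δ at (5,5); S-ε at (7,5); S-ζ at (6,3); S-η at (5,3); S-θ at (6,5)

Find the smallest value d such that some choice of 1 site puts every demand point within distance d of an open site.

7

Open {E}.
  Farthest demand point is S-α at distance 7 (to E); all others are ≤ 7.
With {B} the worst case is 9.
With {A} the worst case is 10.
No size-1 selection achieves below 7.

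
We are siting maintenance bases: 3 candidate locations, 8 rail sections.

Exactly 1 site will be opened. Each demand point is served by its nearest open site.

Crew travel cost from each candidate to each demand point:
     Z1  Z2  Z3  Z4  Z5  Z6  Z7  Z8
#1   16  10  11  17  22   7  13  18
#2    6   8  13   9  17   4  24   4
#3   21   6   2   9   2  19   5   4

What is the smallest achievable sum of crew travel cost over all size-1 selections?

68

Open {#3}.
  Z1→#3 21, Z2→#3 6, Z3→#3 2, Z4→#3 9, Z5→#3 2, Z6→#3 19, Z7→#3 5, Z8→#3 4  ⇒ total 68.
Compare {#2}: total 85.
Compare {#1}: total 114.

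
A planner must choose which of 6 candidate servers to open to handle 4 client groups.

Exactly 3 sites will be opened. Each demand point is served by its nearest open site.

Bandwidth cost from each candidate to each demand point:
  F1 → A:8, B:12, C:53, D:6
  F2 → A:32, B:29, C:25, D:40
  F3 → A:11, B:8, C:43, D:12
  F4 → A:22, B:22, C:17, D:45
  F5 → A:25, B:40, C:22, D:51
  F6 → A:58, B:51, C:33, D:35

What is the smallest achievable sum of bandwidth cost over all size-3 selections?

Open {F1, F3, F4}.
  A→F1 8, B→F3 8, C→F4 17, D→F1 6  ⇒ total 39.
Compare {F1, F2, F4}: total 43.
Compare {F1, F4, F5}: total 43.
No size-3 selection does better; minimum is 39.

39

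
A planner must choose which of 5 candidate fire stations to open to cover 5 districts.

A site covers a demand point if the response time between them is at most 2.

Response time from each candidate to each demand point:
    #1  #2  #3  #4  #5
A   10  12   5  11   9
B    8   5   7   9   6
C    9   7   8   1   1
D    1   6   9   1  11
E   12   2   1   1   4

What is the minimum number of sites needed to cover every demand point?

Coverage sets (demand points within 2 of each site):
  A: {}
  B: {}
  C: {#4, #5}
  D: {#1, #4}
  E: {#2, #3, #4}
No 2 sites suffice: every size-2 union leaves at least one demand point uncovered.
But {C, D, E} covers everything, so the minimum is 3.

3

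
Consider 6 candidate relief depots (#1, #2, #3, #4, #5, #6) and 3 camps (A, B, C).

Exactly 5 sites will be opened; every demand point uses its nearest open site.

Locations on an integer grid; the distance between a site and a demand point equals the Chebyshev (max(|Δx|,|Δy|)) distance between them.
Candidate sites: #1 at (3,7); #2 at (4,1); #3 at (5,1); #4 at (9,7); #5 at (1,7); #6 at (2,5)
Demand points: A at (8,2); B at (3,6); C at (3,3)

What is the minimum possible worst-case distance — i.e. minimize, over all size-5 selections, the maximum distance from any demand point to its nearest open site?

Open {#1, #2, #3, #4, #5}.
  Farthest demand point is A at distance 3 (to #3); all others are ≤ 3.
With {#1, #2, #3, #4, #6} the worst case is 3.
With {#1, #2, #3, #5, #6} the worst case is 3.
No size-5 selection achieves below 3.

3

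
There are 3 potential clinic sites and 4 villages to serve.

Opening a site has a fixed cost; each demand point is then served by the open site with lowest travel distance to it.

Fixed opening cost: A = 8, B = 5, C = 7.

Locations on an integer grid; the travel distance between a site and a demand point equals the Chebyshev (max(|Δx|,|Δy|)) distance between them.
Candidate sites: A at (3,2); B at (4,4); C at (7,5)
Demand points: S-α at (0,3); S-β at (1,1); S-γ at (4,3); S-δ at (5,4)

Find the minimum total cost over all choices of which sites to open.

Open {B}: assign each demand point to its cheapest open site.
  S-α→B 4, S-β→B 3, S-γ→B 1, S-δ→B 1
  travel distance 9, fixed 5 → total 14.
Compare {A}: travel distance 8 + fixed 8 = 16.
Compare {A, B}: travel distance 7 + fixed 13 = 20.
Compare {B, C}: travel distance 9 + fixed 12 = 21.
All other subsets cost ≥ 16. Minimum total cost: 14.

14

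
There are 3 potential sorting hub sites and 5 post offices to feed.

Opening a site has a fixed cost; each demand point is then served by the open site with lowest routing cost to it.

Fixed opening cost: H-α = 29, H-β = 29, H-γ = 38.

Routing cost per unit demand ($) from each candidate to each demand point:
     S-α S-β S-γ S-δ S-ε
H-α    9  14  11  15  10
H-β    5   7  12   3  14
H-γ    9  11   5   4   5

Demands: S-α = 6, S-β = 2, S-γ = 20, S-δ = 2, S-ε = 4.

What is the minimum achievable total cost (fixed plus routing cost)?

Open {H-β, H-γ}: assign each demand point to its cheapest open site.
  S-α→H-β 6×5=30, S-β→H-β 2×7=14, S-γ→H-γ 20×5=100, S-δ→H-β 2×3=6, S-ε→H-γ 4×5=20
  routing cost 170, fixed 67 → total 237.
Compare {H-γ}: routing cost 204 + fixed 38 = 242.
Compare {H-α, H-β, H-γ}: routing cost 170 + fixed 96 = 266.
Compare {H-α, H-γ}: routing cost 204 + fixed 67 = 271.
All other subsets cost ≥ 242. Minimum total cost: 237.

237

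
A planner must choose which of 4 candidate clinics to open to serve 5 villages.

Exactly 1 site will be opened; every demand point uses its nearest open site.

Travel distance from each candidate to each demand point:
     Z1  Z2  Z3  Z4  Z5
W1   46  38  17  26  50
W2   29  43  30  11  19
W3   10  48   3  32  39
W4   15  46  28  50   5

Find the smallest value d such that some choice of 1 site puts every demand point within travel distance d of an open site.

Open {W2}.
  Farthest demand point is Z2 at travel distance 43 (to W2); all others are ≤ 43.
With {W3} the worst case is 48.
With {W1} the worst case is 50.
No size-1 selection achieves below 43.

43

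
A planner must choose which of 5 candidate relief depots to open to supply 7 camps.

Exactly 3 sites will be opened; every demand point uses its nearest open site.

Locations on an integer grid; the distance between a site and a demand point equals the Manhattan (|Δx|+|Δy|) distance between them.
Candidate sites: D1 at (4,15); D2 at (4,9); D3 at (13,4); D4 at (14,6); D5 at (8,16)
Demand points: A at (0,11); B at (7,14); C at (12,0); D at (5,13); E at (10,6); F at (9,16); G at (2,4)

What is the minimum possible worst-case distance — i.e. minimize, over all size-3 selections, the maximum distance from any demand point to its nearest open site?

Open {D1, D2, D3}.
  Farthest demand point is G at distance 7 (to D2); all others are ≤ 7.
With {D2, D3, D5} the worst case is 7.
With {D1, D2, D4} the worst case is 8.
No size-3 selection achieves below 7.

7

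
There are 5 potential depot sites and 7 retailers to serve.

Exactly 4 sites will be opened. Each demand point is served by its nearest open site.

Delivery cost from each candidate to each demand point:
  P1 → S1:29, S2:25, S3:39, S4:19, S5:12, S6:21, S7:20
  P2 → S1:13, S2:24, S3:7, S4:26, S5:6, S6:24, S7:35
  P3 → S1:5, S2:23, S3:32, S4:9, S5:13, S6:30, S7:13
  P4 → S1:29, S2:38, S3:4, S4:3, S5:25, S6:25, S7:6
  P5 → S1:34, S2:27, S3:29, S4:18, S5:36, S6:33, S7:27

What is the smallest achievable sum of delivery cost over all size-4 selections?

68

Open {P1, P2, P3, P4}.
  S1→P3 5, S2→P3 23, S3→P4 4, S4→P4 3, S5→P2 6, S6→P1 21, S7→P4 6  ⇒ total 68.
Compare {P2, P3, P4, P5}: total 71.
Compare {P1, P3, P4, P5}: total 74.
No size-4 selection does better; minimum is 68.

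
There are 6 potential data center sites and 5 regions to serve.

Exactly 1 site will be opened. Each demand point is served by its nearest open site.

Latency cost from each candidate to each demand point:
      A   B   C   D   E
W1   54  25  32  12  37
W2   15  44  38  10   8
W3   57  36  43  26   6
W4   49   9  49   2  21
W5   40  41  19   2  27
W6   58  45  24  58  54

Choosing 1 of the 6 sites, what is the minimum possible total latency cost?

Open {W2}.
  A→W2 15, B→W2 44, C→W2 38, D→W2 10, E→W2 8  ⇒ total 115.
Compare {W5}: total 129.
Compare {W4}: total 130.
No size-1 selection does better; minimum is 115.

115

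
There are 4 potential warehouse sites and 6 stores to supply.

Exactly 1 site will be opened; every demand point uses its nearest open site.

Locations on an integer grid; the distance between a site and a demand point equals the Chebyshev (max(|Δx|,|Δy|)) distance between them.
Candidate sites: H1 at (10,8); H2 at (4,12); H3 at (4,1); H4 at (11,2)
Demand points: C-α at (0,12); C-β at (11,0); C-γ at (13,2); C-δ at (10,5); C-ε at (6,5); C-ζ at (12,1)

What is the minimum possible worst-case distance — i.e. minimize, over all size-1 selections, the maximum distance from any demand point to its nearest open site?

Open {H1}.
  Farthest demand point is C-α at distance 10 (to H1); all others are ≤ 10.
With {H3} the worst case is 11.
With {H4} the worst case is 11.
No size-1 selection achieves below 10.

10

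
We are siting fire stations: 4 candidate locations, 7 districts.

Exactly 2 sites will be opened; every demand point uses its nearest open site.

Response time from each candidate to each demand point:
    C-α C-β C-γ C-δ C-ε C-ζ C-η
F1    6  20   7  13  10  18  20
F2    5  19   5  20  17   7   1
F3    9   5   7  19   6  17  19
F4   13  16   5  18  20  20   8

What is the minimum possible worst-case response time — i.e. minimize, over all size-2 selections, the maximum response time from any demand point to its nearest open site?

18

Open {F1, F4}.
  Farthest demand point is C-ζ at response time 18 (to F1); all others are ≤ 18.
With {F2, F4} the worst case is 18.
With {F3, F4} the worst case is 18.
No size-2 selection achieves below 18.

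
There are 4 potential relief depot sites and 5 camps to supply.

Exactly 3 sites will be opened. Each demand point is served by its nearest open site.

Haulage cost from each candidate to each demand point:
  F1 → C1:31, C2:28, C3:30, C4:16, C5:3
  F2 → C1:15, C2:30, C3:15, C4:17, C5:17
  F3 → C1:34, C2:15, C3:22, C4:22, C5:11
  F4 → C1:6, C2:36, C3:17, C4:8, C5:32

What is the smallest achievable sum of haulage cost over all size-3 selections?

Open {F1, F3, F4}.
  C1→F4 6, C2→F3 15, C3→F4 17, C4→F4 8, C5→F1 3  ⇒ total 49.
Compare {F2, F3, F4}: total 55.
Compare {F1, F2, F4}: total 60.
No size-3 selection does better; minimum is 49.

49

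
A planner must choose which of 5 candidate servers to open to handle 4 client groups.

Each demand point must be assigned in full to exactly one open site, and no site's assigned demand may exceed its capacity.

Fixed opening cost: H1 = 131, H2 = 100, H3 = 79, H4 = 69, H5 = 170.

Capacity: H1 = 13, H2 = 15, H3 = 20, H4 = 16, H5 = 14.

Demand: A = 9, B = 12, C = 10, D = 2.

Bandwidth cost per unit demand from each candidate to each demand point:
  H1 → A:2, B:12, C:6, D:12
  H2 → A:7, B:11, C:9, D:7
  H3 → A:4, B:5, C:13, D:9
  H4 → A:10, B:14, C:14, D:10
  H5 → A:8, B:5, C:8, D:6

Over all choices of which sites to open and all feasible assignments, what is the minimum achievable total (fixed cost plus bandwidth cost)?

487

Open {H3, H5}; cheapest assignment that respects the capacities:
  H3 (cap 20, load 19): A, C — cost 9×4 + 10×13 = 166
  H5 (cap 14, load 14): B, D — cost 12×5 + 2×6 = 72
  Shipping 238, fixed 249 → total 487.
  Any other capacity-feasible assignment to {H3, H5} ships for at least 238.
Compare {H2, H3}: its best feasible assignment gives total 491.
Compare {H1, H2, H3}: its best feasible assignment gives total 492.
Every other set of open sites that can feasibly serve all demand totals ≥ 491 even under its best assignment. Minimum: 487.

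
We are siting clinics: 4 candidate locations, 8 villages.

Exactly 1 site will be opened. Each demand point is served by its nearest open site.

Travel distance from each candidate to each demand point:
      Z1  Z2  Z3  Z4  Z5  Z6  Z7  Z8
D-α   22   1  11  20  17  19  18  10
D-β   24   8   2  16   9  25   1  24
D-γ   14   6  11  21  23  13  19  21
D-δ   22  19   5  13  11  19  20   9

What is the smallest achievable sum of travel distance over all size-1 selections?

Open {D-β}.
  Z1→D-β 24, Z2→D-β 8, Z3→D-β 2, Z4→D-β 16, Z5→D-β 9, Z6→D-β 25, Z7→D-β 1, Z8→D-β 24  ⇒ total 109.
Compare {D-α}: total 118.
Compare {D-δ}: total 118.
No size-1 selection does better; minimum is 109.

109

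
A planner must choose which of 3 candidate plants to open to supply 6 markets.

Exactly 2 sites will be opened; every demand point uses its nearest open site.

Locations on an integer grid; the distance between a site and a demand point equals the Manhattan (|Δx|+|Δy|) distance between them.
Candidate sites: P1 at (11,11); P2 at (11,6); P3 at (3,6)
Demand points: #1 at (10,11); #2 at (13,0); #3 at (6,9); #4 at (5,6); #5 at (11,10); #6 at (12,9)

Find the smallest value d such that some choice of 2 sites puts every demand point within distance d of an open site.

8

Open {P1, P2}.
  Farthest demand point is #2 at distance 8 (to P2); all others are ≤ 8.
With {P2, P3} the worst case is 8.
With {P1, P3} the worst case is 13.
No size-2 selection achieves below 8.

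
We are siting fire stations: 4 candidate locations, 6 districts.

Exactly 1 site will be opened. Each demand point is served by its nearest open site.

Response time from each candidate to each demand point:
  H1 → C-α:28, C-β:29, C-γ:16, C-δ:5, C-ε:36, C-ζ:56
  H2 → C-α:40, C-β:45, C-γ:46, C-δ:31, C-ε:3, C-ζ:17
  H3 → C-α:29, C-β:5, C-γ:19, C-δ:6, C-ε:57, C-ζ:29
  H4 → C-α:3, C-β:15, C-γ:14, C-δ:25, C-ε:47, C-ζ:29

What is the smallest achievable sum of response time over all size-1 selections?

133

Open {H4}.
  C-α→H4 3, C-β→H4 15, C-γ→H4 14, C-δ→H4 25, C-ε→H4 47, C-ζ→H4 29  ⇒ total 133.
Compare {H3}: total 145.
Compare {H1}: total 170.
No size-1 selection does better; minimum is 133.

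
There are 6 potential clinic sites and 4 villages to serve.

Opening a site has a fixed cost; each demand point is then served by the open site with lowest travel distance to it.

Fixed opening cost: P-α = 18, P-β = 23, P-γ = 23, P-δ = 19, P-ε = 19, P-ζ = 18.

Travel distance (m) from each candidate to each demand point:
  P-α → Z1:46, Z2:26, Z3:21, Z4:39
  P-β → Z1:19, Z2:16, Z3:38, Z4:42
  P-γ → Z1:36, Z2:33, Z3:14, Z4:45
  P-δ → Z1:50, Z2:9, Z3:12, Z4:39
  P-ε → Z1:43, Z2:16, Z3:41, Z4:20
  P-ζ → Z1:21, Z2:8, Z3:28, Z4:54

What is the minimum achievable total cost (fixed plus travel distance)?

Open {P-ε, P-ζ}: assign each demand point to its cheapest open site.
  Z1→P-ζ 21, Z2→P-ζ 8, Z3→P-ζ 28, Z4→P-ε 20
  travel distance 77, fixed 37 → total 114.
Compare {P-δ, P-ζ}: travel distance 80 + fixed 37 = 117.
Compare {P-δ, P-ε, P-ζ}: travel distance 61 + fixed 56 = 117.
Compare {P-β, P-δ}: travel distance 79 + fixed 42 = 121.
All other subsets cost ≥ 117. Minimum total cost: 114.

114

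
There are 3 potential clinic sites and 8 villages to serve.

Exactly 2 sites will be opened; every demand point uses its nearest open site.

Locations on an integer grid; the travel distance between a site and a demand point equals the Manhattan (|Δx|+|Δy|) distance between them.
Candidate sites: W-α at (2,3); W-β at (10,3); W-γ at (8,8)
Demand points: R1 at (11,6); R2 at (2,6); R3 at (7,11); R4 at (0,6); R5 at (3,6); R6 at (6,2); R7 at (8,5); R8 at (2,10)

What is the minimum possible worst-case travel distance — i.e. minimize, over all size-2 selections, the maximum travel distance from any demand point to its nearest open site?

7

Open {W-α, W-γ}.
  Farthest demand point is R8 at travel distance 7 (to W-α); all others are ≤ 7.
With {W-β, W-γ} the worst case is 10.
With {W-α, W-β} the worst case is 11.
No size-2 selection achieves below 7.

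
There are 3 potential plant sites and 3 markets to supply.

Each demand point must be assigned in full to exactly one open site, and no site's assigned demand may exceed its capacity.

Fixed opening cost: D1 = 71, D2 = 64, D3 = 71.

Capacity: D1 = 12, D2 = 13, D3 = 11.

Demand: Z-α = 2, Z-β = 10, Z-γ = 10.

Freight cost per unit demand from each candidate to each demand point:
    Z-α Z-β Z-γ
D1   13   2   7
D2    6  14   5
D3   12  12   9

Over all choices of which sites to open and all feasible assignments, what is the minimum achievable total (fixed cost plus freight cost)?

Open {D1, D2}; cheapest assignment that respects the capacities:
  D1 (cap 12, load 10): Z-β — cost 10×2 = 20
  D2 (cap 13, load 12): Z-α, Z-γ — cost 2×6 + 10×5 = 62
  Shipping 82, fixed 135 → total 217.
  Any other capacity-feasible assignment to {D1, D2} ships for at least 82.
Compare {D1, D3}: its best feasible assignment gives total 278.
Compare {D1, D2, D3}: its best feasible assignment gives total 288.
Every other set of open sites that can feasibly serve all demand totals ≥ 278 even under its best assignment. Minimum: 217.

217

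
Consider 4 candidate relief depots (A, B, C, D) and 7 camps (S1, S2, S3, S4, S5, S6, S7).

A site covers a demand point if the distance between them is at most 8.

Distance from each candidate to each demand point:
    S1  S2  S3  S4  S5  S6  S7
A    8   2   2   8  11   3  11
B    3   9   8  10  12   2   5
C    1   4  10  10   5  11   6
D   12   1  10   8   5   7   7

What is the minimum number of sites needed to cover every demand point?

Coverage sets (demand points within 8 of each site):
  A: {S1, S2, S3, S4, S6}
  B: {S1, S3, S6, S7}
  C: {S1, S2, S5, S7}
  D: {S2, S4, S5, S6, S7}
No single site covers all 7 demand points.
But {A, C} covers everything, so the minimum is 2.

2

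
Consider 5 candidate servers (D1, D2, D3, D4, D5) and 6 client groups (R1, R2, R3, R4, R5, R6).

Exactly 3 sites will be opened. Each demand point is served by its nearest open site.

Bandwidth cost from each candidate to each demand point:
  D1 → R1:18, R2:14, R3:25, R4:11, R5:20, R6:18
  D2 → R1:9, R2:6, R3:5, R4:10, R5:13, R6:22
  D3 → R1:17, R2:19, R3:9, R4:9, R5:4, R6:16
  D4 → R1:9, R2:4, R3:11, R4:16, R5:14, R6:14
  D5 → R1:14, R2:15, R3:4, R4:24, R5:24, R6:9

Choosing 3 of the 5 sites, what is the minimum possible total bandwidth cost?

39

Open {D3, D4, D5}.
  R1→D4 9, R2→D4 4, R3→D5 4, R4→D3 9, R5→D3 4, R6→D5 9  ⇒ total 39.
Compare {D2, D3, D5}: total 41.
Compare {D2, D3, D4}: total 45.
No size-3 selection does better; minimum is 39.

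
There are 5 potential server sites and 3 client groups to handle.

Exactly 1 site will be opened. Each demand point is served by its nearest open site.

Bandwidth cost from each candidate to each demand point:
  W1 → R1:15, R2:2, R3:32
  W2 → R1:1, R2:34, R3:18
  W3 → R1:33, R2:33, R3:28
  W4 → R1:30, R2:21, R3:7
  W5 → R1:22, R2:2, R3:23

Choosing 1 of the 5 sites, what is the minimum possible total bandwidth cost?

47

Open {W5}.
  R1→W5 22, R2→W5 2, R3→W5 23  ⇒ total 47.
Compare {W1}: total 49.
Compare {W2}: total 53.
No size-1 selection does better; minimum is 47.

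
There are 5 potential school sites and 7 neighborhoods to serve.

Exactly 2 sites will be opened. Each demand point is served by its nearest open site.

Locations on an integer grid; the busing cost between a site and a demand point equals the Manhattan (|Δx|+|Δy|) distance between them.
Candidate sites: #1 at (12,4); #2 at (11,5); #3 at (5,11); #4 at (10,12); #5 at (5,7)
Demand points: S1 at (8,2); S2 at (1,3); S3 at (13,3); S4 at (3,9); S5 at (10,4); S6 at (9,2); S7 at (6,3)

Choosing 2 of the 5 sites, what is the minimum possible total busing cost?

32

Open {#1, #5}.
  S1→#1 6, S2→#5 8, S3→#1 2, S4→#5 4, S5→#1 2, S6→#1 5, S7→#5 5  ⇒ total 32.
Compare {#2, #5}: total 34.
Compare {#1, #3}: total 38.
No size-2 selection does better; minimum is 32.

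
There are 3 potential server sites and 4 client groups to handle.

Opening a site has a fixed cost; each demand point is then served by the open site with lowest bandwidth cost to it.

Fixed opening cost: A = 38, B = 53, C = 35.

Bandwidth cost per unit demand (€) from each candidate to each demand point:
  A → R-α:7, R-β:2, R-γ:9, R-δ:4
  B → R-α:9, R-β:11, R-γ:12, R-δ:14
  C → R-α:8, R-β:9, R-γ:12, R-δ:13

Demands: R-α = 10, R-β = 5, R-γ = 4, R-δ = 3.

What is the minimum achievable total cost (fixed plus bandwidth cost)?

166

Open {A}: assign each demand point to its cheapest open site.
  R-α→A 10×7=70, R-β→A 5×2=10, R-γ→A 4×9=36, R-δ→A 3×4=12
  bandwidth cost 128, fixed 38 → total 166.
Compare {A, C}: bandwidth cost 128 + fixed 73 = 201.
Compare {A, B}: bandwidth cost 128 + fixed 91 = 219.
Compare {C}: bandwidth cost 212 + fixed 35 = 247.
All other subsets cost ≥ 201. Minimum total cost: 166.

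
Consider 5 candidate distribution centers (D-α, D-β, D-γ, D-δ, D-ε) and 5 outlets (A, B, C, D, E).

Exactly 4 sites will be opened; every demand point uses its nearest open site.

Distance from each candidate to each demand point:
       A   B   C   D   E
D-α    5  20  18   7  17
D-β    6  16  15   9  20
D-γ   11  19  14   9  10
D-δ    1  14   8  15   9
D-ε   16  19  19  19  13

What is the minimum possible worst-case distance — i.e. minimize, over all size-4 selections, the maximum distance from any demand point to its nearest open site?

14

Open {D-α, D-β, D-γ, D-δ}.
  Farthest demand point is B at distance 14 (to D-δ); all others are ≤ 14.
With {D-α, D-β, D-δ, D-ε} the worst case is 14.
With {D-α, D-γ, D-δ, D-ε} the worst case is 14.
No size-4 selection achieves below 14.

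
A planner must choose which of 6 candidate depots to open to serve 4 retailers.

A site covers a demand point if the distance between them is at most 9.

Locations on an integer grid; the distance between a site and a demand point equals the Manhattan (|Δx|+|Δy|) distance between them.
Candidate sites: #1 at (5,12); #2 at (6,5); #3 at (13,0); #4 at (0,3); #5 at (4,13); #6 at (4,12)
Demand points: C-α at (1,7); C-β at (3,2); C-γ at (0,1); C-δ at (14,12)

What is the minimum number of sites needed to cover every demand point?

Coverage sets (demand points within 9 of each site):
  #1: {C-α, C-δ}
  #2: {C-α, C-β}
  #3: {}
  #4: {C-α, C-β, C-γ}
  #5: {C-α}
  #6: {C-α}
No single site covers all 4 demand points.
But {#1, #4} covers everything, so the minimum is 2.

2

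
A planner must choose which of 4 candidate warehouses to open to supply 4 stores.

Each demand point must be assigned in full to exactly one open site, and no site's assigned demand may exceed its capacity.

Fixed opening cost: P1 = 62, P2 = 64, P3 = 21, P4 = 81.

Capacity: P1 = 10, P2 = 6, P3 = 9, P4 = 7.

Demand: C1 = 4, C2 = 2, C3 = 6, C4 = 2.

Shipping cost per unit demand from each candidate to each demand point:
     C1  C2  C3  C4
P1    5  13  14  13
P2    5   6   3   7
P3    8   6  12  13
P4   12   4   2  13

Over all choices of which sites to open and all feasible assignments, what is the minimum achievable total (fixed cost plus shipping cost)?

Open {P2, P3}; cheapest assignment that respects the capacities:
  P2 (cap 6, load 6): C3 — cost 6×3 = 18
  P3 (cap 9, load 8): C1, C2, C4 — cost 4×8 + 2×6 + 2×13 = 70
  Shipping 88, fixed 85 → total 173.
  Any other capacity-feasible assignment to {P2, P3} ships for at least 88.
Compare {P3, P4}: its best feasible assignment gives total 184.
Compare {P1, P3}: its best feasible assignment gives total 213.
Every other set of open sites that can feasibly serve all demand totals ≥ 184 even under its best assignment. Minimum: 173.

173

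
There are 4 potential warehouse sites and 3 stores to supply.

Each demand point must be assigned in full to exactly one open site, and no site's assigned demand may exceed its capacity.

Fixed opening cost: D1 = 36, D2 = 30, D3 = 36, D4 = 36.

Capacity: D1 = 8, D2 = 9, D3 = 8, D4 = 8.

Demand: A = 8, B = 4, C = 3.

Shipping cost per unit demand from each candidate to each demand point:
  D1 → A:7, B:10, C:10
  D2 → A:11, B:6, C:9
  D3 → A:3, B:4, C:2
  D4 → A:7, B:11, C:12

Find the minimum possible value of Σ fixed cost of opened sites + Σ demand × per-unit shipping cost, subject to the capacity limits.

Open {D2, D3}; cheapest assignment that respects the capacities:
  D2 (cap 9, load 7): B, C — cost 4×6 + 3×9 = 51
  D3 (cap 8, load 8): A — cost 8×3 = 24
  Shipping 75, fixed 66 → total 141.
  Any other capacity-feasible assignment to {D2, D3} ships for at least 75.
Compare {D1, D3}: its best feasible assignment gives total 150.
Compare {D3, D4}: its best feasible assignment gives total 150.
Every other set of open sites that can feasibly serve all demand totals ≥ 150 even under its best assignment. Minimum: 141.

141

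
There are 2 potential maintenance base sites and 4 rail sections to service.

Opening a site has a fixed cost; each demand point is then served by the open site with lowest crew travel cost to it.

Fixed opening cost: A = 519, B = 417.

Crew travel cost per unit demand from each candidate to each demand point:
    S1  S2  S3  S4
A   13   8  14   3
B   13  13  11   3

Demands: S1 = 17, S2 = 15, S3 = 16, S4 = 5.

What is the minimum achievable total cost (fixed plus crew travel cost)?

Open {B}: assign each demand point to its cheapest open site.
  S1→B 17×13=221, S2→B 15×13=195, S3→B 16×11=176, S4→B 5×3=15
  crew travel cost 607, fixed 417 → total 1024.
Compare {A}: crew travel cost 580 + fixed 519 = 1099.
Compare {A, B}: crew travel cost 532 + fixed 936 = 1468.

1024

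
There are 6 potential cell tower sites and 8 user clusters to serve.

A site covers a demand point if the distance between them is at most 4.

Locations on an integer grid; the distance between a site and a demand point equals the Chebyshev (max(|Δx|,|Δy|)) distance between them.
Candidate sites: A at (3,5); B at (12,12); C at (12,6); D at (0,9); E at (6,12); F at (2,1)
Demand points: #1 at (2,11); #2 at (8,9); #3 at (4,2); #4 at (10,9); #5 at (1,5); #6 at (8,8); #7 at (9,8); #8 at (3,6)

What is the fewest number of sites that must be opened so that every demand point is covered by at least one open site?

2

Coverage sets (demand points within 4 of each site):
  A: {#3, #5, #8}
  B: {#2, #4, #6, #7}
  C: {#2, #4, #6, #7}
  D: {#1, #5, #8}
  E: {#1, #2, #4, #6, #7}
  F: {#3, #5}
No single site covers all 8 demand points.
But {A, E} covers everything, so the minimum is 2.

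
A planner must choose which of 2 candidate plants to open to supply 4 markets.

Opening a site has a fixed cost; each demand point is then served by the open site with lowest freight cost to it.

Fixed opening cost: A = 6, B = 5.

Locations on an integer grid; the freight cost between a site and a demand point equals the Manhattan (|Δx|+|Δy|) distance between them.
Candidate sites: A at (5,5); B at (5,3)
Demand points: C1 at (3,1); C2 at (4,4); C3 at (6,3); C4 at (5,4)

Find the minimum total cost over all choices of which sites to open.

13

Open {B}: assign each demand point to its cheapest open site.
  C1→B 4, C2→B 2, C3→B 1, C4→B 1
  freight cost 8, fixed 5 → total 13.
Compare {A}: freight cost 12 + fixed 6 = 18.
Compare {A, B}: freight cost 8 + fixed 11 = 19.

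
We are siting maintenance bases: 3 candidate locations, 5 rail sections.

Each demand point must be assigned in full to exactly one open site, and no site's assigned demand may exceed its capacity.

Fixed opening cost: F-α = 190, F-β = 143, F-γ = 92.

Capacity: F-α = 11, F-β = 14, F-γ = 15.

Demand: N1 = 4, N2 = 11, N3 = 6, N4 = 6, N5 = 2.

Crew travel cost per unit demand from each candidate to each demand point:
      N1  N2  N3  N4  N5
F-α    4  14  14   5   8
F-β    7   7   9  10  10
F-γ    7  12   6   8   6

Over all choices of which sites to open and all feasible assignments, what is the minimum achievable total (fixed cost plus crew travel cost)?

Open {F-β, F-γ}; cheapest assignment that respects the capacities:
  F-β (cap 14, load 14): N3, N4, N5 — cost 6×9 + 6×10 + 2×10 = 134
  F-γ (cap 15, load 15): N1, N2 — cost 4×7 + 11×12 = 160
  Shipping 294, fixed 235 → total 529.
  Any other capacity-feasible assignment to {F-β, F-γ} ships for at least 294.
Compare {F-α, F-β, F-γ}: its best feasible assignment gives total 596.
Every other set of open sites that can feasibly serve all demand totals ≥ 596 even under its best assignment. Minimum: 529.

529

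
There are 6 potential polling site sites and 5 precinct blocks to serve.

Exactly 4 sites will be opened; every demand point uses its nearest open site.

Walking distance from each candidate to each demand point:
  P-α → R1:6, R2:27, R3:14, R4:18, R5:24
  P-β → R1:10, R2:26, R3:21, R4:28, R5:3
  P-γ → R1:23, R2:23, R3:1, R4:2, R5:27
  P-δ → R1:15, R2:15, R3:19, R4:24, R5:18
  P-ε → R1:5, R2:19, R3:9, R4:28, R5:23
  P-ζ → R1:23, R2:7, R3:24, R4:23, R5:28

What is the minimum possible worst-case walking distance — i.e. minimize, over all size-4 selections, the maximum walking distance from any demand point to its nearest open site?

7

Open {P-α, P-β, P-γ, P-ζ}.
  Farthest demand point is R2 at walking distance 7 (to P-ζ); all others are ≤ 7.
With {P-β, P-γ, P-ε, P-ζ} the worst case is 7.
With {P-β, P-γ, P-δ, P-ζ} the worst case is 10.
No size-4 selection achieves below 7.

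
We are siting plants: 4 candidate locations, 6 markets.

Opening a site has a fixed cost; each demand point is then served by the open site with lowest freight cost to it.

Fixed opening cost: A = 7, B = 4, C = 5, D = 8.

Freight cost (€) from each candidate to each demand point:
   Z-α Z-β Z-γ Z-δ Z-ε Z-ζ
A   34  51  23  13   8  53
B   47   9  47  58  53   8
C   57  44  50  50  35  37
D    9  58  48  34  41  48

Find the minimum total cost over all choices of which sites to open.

Open {A, B, D}: assign each demand point to its cheapest open site.
  Z-α→D 9, Z-β→B 9, Z-γ→A 23, Z-δ→A 13, Z-ε→A 8, Z-ζ→B 8
  freight cost 70, fixed 19 → total 89.
Compare {A, B, C, D}: freight cost 70 + fixed 24 = 94.
Compare {A, B}: freight cost 95 + fixed 11 = 106.
Compare {A, B, C}: freight cost 95 + fixed 16 = 111.
All other subsets cost ≥ 94. Minimum total cost: 89.

89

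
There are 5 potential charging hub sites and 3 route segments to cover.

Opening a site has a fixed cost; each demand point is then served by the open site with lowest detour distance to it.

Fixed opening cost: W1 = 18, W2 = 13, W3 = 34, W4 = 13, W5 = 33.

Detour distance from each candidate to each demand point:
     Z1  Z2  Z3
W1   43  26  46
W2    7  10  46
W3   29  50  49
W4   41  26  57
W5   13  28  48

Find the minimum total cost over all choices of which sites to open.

Open {W2}: assign each demand point to its cheapest open site.
  Z1→W2 7, Z2→W2 10, Z3→W2 46
  detour distance 63, fixed 13 → total 76.
Compare {W2, W4}: detour distance 63 + fixed 26 = 89.
Compare {W1, W2}: detour distance 63 + fixed 31 = 94.
Compare {W1, W2, W4}: detour distance 63 + fixed 44 = 107.
All other subsets cost ≥ 89. Minimum total cost: 76.

76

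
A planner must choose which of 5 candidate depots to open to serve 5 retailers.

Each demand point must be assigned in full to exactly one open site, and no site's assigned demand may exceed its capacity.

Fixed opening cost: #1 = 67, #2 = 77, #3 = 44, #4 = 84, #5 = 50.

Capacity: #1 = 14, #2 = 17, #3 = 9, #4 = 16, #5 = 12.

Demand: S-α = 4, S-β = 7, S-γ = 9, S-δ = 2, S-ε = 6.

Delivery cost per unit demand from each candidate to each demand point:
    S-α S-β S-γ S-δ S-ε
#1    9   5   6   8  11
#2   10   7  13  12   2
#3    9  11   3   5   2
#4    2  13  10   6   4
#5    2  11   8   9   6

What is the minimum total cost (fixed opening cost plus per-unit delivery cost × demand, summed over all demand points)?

Open {#1, #3, #5}; cheapest assignment that respects the capacities:
  #1 (cap 14, load 9): S-β, S-δ — cost 7×5 + 2×8 = 51
  #3 (cap 9, load 9): S-γ — cost 9×3 = 27
  #5 (cap 12, load 10): S-α, S-ε — cost 4×2 + 6×6 = 44
  Shipping 122, fixed 161 → total 283.
  Any other capacity-feasible assignment to {#1, #3, #5} ships for at least 122.
Compare {#2, #3, #5}: its best feasible assignment gives total 285.
Compare {#1, #3, #4}: its best feasible assignment gives total 301.
Every other set of open sites that can feasibly serve all demand totals ≥ 285 even under its best assignment. Minimum: 283.

283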